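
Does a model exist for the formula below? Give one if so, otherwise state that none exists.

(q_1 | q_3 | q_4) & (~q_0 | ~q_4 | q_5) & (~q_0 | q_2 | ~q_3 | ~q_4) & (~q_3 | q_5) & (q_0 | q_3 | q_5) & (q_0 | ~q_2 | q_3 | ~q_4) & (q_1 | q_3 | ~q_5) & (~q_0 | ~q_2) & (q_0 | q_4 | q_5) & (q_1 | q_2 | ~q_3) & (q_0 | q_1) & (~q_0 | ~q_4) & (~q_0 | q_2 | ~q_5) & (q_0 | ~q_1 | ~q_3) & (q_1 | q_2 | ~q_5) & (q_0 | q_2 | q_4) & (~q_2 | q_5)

Set q_0 = True.
  then (~q_0 | ~q_2) forces q_2 = False.
  then (~q_0 | ~q_4) forces q_4 = False.
  then (~q_0 | q_2 | ~q_5) forces q_5 = False.
  then (~q_3 | q_5) forces q_3 = False.
  then (q_1 | q_3 | q_4) forces q_1 = True.
All clauses satisfied.

q_0: True; q_1: True; q_2: False; q_3: False; q_4: False; q_5: False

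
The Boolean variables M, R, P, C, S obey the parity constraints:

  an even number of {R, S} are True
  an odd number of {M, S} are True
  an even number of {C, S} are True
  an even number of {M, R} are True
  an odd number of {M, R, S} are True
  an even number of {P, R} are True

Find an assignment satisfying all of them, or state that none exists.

Unsatisfiable

Adding constraints 1, 2, 4 mod 2: every variable appears an even number of times on the left, so the left side is 0.
But the right sides sum to 1 (mod 2). 0 ≠ 1 — the system is inconsistent.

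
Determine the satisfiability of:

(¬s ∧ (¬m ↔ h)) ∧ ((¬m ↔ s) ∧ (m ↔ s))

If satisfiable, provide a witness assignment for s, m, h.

Unsatisfiable — no assignment works.

Case s = True: the conjunct ¬s is False.
Case s = False: the formula simplifies to (¬m ↔ h) ∧ (m ∧ ¬m).
  m = True: the conjunct ¬m is False.
  m = False: the conjunct m is False.
Both cases fail — unsatisfiable.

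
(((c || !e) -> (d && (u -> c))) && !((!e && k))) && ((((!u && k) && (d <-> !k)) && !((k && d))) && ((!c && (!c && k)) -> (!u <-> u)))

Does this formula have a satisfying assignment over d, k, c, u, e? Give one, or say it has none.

Case u = True: the conjunct !u is False.
Case u = False: the formula simplifies to (((c || !e) -> d) && !((!e && k))) && (((k && (d <-> !k)) && !((k && d))) && !((!c && (!c && k)))).
  k = True: simplifies to (((c || !e) -> d) && !(!e)) && ((!d && !d) && !((!c && !c))).
    c = True: simplifies to (d && !(!e)) && (!d && !d).
      d = True: the conjunct !d is False.
      d = False: the conjunct d is False.
    c = False: the conjunct !((!c && !c)) becomes !((True && True)) = False.
  k = False: the conjunct k is False.
Both cases fail — unsatisfiable.

The formula is unsatisfiable.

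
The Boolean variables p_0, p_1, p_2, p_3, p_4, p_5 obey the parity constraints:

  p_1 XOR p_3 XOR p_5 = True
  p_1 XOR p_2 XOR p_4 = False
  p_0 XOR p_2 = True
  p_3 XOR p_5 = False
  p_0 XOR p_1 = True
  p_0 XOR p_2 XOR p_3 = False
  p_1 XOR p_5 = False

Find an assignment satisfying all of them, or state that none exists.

p_0 = False, p_1 = True, p_2 = True, p_3 = True, p_4 = False, p_5 = True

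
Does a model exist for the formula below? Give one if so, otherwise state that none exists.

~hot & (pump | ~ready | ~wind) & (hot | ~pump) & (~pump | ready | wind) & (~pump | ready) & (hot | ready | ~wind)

Unit clause (~hot) forces hot = False.
In (hot | ~pump) only ~pump is left, so pump = False.
Set ready = True.
  then (pump | ~ready | ~wind) forces wind = False.
Check each clause:
  (~hot): ~hot holds.
  (pump | ~ready | ~wind): ~wind holds.
  (hot | ~pump): ~pump holds.
  (~pump | ready | wind): ~pump holds.
  (~pump | ready): ~pump holds.
  (hot | ready | ~wind): ready holds.
All clauses satisfied.

ready: True, pump: False, wind: False, hot: False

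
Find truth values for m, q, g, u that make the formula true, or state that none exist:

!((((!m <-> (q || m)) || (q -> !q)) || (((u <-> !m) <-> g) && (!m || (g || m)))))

m: True, q: True, g: False, u: False

  !((((!m <-> (q || m)) || (q -> !q)) || (((u <-> !m) <-> g) && (!m || (g || m))))) = True
    ((!m <-> (q || m)) || (q -> !q)) || (((u <-> !m) <-> g) && (!m || (g || m))) = False
      (!m <-> (q || m)) || (q -> !q) = False
        !m <-> (q || m) = False
          !m = False
          q || m = True
        q -> !q = False
          !q = False
      ((u <-> !m) <-> g) && (!m || (g || m)) = False
        (u <-> !m) <-> g = False
          u <-> !m = True
            !m = False
        !m || (g || m) = True
          !m = False
          g || m = True
The formula evaluates to True.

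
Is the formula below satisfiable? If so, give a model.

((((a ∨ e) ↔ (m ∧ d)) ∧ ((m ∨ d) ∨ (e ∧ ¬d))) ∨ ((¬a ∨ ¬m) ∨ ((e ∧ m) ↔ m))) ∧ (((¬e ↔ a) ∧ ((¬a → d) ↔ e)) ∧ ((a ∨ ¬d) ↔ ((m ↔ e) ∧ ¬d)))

a = False, m = False, d = True, e = True

  (((a ∨ e) ↔ (m ∧ d)) ∧ ((m ∨ d) ∨ (e ∧ ¬d))) ∨ ((¬a ∨ ¬m) ∨ ((e ∧ m) ↔ m)) = True
    ((a ∨ e) ↔ (m ∧ d)) ∧ ((m ∨ d) ∨ (e ∧ ¬d)) = False
      (a ∨ e) ↔ (m ∧ d) = False
        a ∨ e = True
        m ∧ d = False
      (m ∨ d) ∨ (e ∧ ¬d) = True
        m ∨ d = True
        e ∧ ¬d = False
          ¬d = False
    (¬a ∨ ¬m) ∨ ((e ∧ m) ↔ m) = True
      ¬a ∨ ¬m = True
        ¬a = True
        ¬m = True
      (e ∧ m) ↔ m = True
        e ∧ m = False
  ((¬e ↔ a) ∧ ((¬a → d) ↔ e)) ∧ ((a ∨ ¬d) ↔ ((m ↔ e) ∧ ¬d)) = True
    (¬e ↔ a) ∧ ((¬a → d) ↔ e) = True
      ¬e ↔ a = True
        ¬e = False
      (¬a → d) ↔ e = True
        ¬a → d = True
          ¬a = True
    (a ∨ ¬d) ↔ ((m ↔ e) ∧ ¬d) = True
      a ∨ ¬d = False
        ¬d = False
      (m ↔ e) ∧ ¬d = False
        m ↔ e = False
        ¬d = False
Both conjuncts True, so the formula holds.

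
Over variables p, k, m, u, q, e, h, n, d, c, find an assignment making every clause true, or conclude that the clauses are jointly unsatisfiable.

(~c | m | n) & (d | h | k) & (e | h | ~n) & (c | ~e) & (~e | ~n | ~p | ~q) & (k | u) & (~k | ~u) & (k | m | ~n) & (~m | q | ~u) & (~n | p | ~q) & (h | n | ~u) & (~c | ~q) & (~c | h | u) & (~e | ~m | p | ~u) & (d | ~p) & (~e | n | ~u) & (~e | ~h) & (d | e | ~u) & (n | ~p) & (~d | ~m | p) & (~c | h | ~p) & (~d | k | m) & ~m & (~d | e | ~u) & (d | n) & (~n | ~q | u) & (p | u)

p = True; k = True; m = False; u = False; q = False; e = False; h = True; n = True; d = True; c = False

Unit clause (~m) forces m = False.
Set p = True.
  then (d | ~p) forces d = True.
  then (n | ~p) forces n = True.
  then (~d | k | m) forces k = True.
  then (~k | ~u) forces u = False.
  then (~n | ~q | u) forces q = False.
Try e = True:
  (c | ~e) forces c = True.
  (~c | h | u) forces h = True.
  clause (~e | ~h) is falsified — backtrack.
So e = False.
  then (e | h | ~n) forces h = True.
Set c = False.
All clauses satisfied.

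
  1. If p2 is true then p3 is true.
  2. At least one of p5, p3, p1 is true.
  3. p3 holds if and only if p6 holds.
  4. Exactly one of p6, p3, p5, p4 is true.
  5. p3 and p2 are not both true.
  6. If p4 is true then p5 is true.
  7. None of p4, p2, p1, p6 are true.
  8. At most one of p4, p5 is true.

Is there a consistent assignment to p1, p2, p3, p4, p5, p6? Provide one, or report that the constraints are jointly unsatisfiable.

p1 = False, p2 = False, p3 = False, p4 = False, p5 = True, p6 = False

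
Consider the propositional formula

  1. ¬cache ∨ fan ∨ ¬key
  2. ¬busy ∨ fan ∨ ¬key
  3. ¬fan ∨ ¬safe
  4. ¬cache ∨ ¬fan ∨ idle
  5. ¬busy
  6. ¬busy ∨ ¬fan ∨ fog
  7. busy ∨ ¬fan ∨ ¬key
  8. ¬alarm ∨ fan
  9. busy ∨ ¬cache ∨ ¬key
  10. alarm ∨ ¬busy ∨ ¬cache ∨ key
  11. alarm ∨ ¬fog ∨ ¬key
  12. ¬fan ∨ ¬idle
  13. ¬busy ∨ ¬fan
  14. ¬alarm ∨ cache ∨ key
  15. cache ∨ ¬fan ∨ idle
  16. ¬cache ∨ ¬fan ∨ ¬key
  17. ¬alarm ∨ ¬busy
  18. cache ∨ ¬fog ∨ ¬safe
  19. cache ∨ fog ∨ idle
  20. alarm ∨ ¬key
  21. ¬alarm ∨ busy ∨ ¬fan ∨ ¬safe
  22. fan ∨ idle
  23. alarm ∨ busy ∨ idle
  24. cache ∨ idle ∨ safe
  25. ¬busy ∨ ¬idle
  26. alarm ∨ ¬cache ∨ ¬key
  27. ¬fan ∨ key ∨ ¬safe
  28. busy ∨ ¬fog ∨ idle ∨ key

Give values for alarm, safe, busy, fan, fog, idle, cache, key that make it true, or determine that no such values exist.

Unit clause (¬busy) forces busy = False.
Set alarm = False.
  then (alarm ∨ ¬key) forces key = False.
  then (alarm ∨ busy ∨ idle) forces idle = True.
  then (¬fan ∨ ¬idle) forces fan = False.
Set safe = False.
Set fog = True.
Set cache = False.
All clauses satisfied.

alarm=F, safe=F, busy=F, fan=F, fog=T, idle=T, cache=F, key=F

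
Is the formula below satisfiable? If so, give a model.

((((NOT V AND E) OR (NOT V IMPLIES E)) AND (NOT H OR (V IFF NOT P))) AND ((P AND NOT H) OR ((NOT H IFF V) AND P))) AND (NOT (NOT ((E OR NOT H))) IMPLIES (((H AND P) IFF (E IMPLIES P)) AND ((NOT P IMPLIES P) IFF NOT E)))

Case P = True: the formula simplifies to ((((NOT V AND E) OR (NOT V IMPLIES E)) AND (NOT H OR NOT V)) AND (NOT H OR (NOT H IFF V))) AND (NOT (NOT ((E OR NOT H))) IMPLIES (H AND NOT E)).
  H = True: simplifies to ((((NOT V AND E) OR (NOT V IMPLIES E)) AND NOT V) AND NOT V) AND (NOT (NOT E) IMPLIES NOT E).
    E = True: the conjunct NOT (NOT E) IMPLIES NOT E becomes NOT False IMPLIES NOT True = False.
    E = False: simplifies to (V AND NOT V) AND NOT V.
      V = True: the conjunct NOT V is False.
      V = False: the conjunct V is False.
  H = False: the conjunct NOT (NOT ((E OR NOT H))) IMPLIES (H AND NOT E) becomes NOT False IMPLIES (False AND NOT E) = False.
Case P = False: the conjunct (P AND NOT H) OR ((NOT H IFF V) AND P) becomes (False AND NOT H) OR ((NOT H IFF V) AND False) = False.
Both cases fail — unsatisfiable.

Unsatisfiable — no assignment works.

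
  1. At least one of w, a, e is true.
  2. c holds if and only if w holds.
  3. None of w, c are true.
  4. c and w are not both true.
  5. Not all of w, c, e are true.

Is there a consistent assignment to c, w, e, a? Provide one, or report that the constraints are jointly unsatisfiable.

c = False, w = False, e = True, a = False

  (1) {w, a, e}: 1 true — at least one ✓
  (2) c=F, w=F — same ✓
  (3) {w, c}: 0 true — none ✓
  (4) c=F, w=F — not both ✓
  (5) {w, c, e}: 1/3 true — not all ✓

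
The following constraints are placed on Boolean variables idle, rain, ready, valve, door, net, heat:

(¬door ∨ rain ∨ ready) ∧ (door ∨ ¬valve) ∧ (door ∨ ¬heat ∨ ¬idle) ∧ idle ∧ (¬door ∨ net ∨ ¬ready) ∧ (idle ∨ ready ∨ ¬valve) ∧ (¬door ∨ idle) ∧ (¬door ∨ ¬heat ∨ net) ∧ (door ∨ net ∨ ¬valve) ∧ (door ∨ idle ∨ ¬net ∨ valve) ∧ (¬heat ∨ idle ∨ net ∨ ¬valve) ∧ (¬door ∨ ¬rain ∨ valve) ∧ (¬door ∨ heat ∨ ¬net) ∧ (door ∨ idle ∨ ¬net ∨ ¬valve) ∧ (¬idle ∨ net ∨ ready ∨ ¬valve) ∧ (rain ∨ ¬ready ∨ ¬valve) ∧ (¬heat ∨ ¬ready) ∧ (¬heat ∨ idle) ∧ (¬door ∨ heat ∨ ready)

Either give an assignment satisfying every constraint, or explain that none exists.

idle = True, rain = True, ready = True, valve = False, door = False, net = False, heat = False

Unit clause (idle) forces idle = True.
Set rain = True.
Set ready = True.
  then (¬heat ∨ ¬ready) forces heat = False.
Try valve = True:
  (door ∨ ¬valve) forces door = True.
  (¬door ∨ net ∨ ¬ready) forces net = True.
  clause (¬door ∨ heat ∨ ¬net) is falsified — backtrack.
So valve = False.
  then (¬door ∨ ¬rain ∨ valve) forces door = False.
Set net = False.
All clauses satisfied.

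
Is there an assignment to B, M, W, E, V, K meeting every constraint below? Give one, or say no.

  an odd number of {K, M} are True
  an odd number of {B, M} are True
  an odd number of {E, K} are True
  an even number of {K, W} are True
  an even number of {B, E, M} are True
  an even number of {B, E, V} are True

B=F, M=T, W=F, E=T, V=T, K=F

{K, M}: 1 true → odd ✓
{B, M}: 1 true → odd ✓
{E, K}: 1 true → odd ✓
{K, W}: 0 true → even ✓
{B, E, M}: 2 true → even ✓
{B, E, V}: 2 true → even ✓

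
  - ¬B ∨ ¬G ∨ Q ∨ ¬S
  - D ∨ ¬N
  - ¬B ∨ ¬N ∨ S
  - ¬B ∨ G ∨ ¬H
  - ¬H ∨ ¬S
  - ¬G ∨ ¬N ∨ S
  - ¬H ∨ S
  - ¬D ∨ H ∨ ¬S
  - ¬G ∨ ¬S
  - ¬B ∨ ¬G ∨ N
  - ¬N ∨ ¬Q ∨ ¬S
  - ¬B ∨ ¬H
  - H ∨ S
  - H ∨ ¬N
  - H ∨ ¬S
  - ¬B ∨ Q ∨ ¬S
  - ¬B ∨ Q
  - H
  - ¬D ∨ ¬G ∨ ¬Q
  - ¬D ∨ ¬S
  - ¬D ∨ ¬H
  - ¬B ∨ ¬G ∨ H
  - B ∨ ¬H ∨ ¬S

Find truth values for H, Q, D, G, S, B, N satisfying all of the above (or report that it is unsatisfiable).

The formula is unsatisfiable.

Case H = True:
  (¬H ∨ ¬S) forces S = False.
  Clause (¬H ∨ S) is falsified — contradiction.
Case H = False:
  Clause (H) is falsified — contradiction.
Both cases fail, so the formula is unsatisfiable.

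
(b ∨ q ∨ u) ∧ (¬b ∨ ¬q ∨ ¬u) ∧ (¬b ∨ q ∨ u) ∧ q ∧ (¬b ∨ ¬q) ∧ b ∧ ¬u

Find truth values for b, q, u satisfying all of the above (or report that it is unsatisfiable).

Case b = True:
  (q) forces q = True.
  Clause (¬b ∨ ¬q) is falsified — contradiction.
Case b = False:
  Clause (b) is falsified — contradiction.
Both cases fail, so the formula is unsatisfiable.

Unsatisfiable — no assignment works.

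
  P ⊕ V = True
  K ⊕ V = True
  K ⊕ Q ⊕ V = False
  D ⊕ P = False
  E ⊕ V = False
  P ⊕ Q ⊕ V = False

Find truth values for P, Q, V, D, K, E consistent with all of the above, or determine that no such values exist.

P: False, Q: True, V: True, D: False, K: False, E: True

P ⊕ V = F ⊕ T = True ✓
K ⊕ V = F ⊕ T = True ✓
K ⊕ Q ⊕ V = F ⊕ T ⊕ T = False ✓
D ⊕ P = F ⊕ F = False ✓
E ⊕ V = T ⊕ T = False ✓
P ⊕ Q ⊕ V = F ⊕ T ⊕ T = False ✓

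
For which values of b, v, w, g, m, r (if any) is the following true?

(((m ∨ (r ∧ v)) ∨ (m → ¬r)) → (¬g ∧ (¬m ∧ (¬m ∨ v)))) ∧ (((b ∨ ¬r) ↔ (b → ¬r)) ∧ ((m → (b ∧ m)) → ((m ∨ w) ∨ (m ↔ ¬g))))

b = False, v = True, w = True, g = False, m = False, r = False

  ((m ∨ (r ∧ v)) ∨ (m → ¬r)) → (¬g ∧ (¬m ∧ (¬m ∨ v))) = True
    (m ∨ (r ∧ v)) ∨ (m → ¬r) = True
      m ∨ (r ∧ v) = False
        r ∧ v = False
      m → ¬r = True
        ¬r = True
    ¬g ∧ (¬m ∧ (¬m ∨ v)) = True
      ¬g = True
      ¬m ∧ (¬m ∨ v) = True
        ¬m = True
        ¬m ∨ v = True
          ¬m = True
  ((b ∨ ¬r) ↔ (b → ¬r)) ∧ ((m → (b ∧ m)) → ((m ∨ w) ∨ (m ↔ ¬g))) = True
    (b ∨ ¬r) ↔ (b → ¬r) = True
      b ∨ ¬r = True
        ¬r = True
      b → ¬r = True
        ¬r = True
    (m → (b ∧ m)) → ((m ∨ w) ∨ (m ↔ ¬g)) = True
      m → (b ∧ m) = True
        b ∧ m = False
      (m ∨ w) ∨ (m ↔ ¬g) = True
        m ∨ w = True
        m ↔ ¬g = False
          ¬g = True
Both conjuncts True, so the formula holds.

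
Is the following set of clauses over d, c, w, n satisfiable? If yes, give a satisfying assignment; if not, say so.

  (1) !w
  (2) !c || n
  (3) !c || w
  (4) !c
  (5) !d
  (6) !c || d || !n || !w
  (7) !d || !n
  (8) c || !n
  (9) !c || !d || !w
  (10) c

Unsatisfiable — no assignment works.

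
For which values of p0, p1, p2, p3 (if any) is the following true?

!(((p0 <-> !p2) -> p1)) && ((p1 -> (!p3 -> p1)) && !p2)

p0: True, p1: False, p2: False, p3: True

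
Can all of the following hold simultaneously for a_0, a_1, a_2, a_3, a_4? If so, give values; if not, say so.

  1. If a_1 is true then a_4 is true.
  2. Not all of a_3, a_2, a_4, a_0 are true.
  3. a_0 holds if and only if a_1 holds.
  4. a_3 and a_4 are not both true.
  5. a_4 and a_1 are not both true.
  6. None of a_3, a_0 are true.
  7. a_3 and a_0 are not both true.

a_0 = False, a_1 = False, a_2 = True, a_3 = False, a_4 = True

  (1) a_1=F ⇒ a_4: vacuous ✓
  (2) {a_3, a_2, a_4, a_0}: 2/4 true — not all ✓
  (3) a_0=F, a_1=F — same ✓
  (4) a_3=F, a_4=T — not both ✓
  (5) a_4=T, a_1=F — not both ✓
  (6) {a_3, a_0}: 0 true — none ✓
  (7) a_3=F, a_0=F — not both ✓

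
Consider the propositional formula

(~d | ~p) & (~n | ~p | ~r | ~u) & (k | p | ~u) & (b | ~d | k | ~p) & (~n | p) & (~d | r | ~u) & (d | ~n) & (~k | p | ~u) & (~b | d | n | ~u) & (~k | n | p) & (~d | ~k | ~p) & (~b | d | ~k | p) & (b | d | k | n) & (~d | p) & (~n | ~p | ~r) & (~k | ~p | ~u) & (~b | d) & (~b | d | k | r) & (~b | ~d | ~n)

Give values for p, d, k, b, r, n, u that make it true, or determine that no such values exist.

p = True, d = False, k = True, b = False, r = False, n = False, u = False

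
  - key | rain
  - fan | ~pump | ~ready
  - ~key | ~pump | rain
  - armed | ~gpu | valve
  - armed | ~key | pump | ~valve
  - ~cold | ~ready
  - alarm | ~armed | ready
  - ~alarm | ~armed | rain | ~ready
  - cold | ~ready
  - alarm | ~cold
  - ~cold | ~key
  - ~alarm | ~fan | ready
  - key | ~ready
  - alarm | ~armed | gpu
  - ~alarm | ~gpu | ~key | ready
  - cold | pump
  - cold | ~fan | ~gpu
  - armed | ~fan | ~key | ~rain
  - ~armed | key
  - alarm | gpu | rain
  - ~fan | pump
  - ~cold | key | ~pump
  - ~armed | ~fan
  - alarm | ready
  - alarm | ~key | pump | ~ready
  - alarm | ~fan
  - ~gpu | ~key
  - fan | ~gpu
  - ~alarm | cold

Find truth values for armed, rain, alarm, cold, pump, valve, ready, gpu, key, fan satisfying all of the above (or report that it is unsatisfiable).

Set armed = False.
Set rain = True.
Try alarm = False:
  (alarm | ~cold) forces cold = False.
  (cold | ~ready) forces ready = False.
  clause (alarm | ready) is falsified — backtrack.
So alarm = True.
  then (~alarm | cold) forces cold = True.
  then (~cold | ~ready) forces ready = False.
  then (~cold | ~key) forces key = False.
  then (~alarm | ~fan | ready) forces fan = False.
  then (~cold | key | ~pump) forces pump = False.
  then (fan | ~gpu) forces gpu = False.
Set valve = False.
All clauses satisfied.

armed: False, rain: True, alarm: True, cold: True, pump: False, valve: False, ready: False, gpu: False, key: False, fan: False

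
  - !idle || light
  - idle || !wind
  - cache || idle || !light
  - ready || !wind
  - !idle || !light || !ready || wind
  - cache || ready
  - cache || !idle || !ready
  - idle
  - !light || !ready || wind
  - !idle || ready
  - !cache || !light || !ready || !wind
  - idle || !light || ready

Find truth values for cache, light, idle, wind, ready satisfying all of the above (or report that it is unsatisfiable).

Case idle = True:
  (!idle || light) forces light = True.
  (!idle || ready) forces ready = True.
  (!idle || !light || !ready || wind) forces wind = True.
  (cache || !idle || !ready) forces cache = True.
  Clause (!cache || !light || !ready || !wind) is falsified — contradiction.
Case idle = False:
  Clause (idle) is falsified — contradiction.
Both cases fail, so the formula is unsatisfiable.

The formula is unsatisfiable.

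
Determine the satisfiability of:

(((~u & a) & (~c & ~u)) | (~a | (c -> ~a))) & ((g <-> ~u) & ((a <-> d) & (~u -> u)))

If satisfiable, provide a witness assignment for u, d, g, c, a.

u: True, d: False, g: False, c: True, a: False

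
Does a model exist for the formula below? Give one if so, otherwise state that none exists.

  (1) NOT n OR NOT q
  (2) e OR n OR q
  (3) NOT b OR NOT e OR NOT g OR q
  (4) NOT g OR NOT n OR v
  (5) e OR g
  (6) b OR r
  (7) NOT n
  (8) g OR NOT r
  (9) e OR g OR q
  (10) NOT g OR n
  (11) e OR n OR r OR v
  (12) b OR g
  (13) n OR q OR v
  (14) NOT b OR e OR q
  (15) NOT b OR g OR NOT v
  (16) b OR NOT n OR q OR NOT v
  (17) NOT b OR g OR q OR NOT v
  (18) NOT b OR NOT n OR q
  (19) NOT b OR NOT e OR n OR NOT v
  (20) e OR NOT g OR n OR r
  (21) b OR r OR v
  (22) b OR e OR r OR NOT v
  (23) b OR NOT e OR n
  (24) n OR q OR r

Unit clause (NOT n) forces n = False.
In (NOT g OR n) only NOT g is left, so g = False.
In (b OR g) only b is left, so b = True.
In (NOT b OR g OR NOT v) only NOT v is left, so v = False.
In (e OR g) only e is left, so e = True.
In (g OR NOT r) only NOT r is left, so r = False.
In (n OR q OR v) only q is left, so q = True.
All clauses satisfied.

g: False, b: True, q: True, v: False, r: False, n: False, e: True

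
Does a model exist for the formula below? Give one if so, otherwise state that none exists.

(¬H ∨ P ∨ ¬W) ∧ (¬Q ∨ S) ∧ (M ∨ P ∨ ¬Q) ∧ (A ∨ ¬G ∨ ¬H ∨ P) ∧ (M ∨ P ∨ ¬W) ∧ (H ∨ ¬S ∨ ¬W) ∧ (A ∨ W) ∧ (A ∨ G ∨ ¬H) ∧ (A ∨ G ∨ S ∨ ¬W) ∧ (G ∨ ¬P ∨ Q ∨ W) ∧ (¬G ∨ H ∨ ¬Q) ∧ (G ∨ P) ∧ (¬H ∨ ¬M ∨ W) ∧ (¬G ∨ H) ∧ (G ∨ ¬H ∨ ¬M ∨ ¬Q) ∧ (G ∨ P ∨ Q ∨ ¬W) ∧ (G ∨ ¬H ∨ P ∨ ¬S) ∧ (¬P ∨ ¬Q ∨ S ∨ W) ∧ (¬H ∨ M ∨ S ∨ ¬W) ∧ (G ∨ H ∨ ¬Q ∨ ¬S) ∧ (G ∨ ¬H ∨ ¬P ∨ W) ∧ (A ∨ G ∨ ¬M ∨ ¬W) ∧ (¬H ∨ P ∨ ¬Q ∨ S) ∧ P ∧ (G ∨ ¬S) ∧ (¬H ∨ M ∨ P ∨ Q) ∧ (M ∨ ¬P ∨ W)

Unit clause (P) forces P = True.
Set H = False.
  then (¬G ∨ H) forces G = False.
  then (G ∨ ¬S) forces S = False.
  then (¬Q ∨ S) forces Q = False.
  then (G ∨ ¬P ∨ Q ∨ W) forces W = True.
  then (A ∨ G ∨ S ∨ ¬W) forces A = True.
Set M = True.
All clauses satisfied.

H=F, M=T, Q=F, G=F, S=F, A=T, W=T, P=T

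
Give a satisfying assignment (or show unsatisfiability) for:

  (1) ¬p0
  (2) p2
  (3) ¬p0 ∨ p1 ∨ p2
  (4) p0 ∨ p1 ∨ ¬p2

Unit clause (¬p0) forces p0 = False.
Unit clause (p2) forces p2 = True.
In (p0 ∨ p1 ∨ ¬p2) only p1 is left, so p1 = True.
Check each clause:
  (¬p0): ¬p0 holds.
  (p2): p2 holds.
  (¬p0 ∨ p1 ∨ p2): ¬p0 holds.
  (p0 ∨ p1 ∨ ¬p2): p1 holds.
All clauses satisfied.

p0 = False, p1 = True, p2 = True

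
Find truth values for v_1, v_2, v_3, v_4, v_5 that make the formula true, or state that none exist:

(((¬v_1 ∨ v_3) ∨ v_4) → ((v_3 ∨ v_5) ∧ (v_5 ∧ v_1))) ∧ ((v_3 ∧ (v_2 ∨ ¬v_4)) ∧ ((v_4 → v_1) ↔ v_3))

v_1=T, v_2=F, v_3=T, v_4=F, v_5=T

  ((¬v_1 ∨ v_3) ∨ v_4) → ((v_3 ∨ v_5) ∧ (v_5 ∧ v_1)) = True
    (¬v_1 ∨ v_3) ∨ v_4 = True
      ¬v_1 ∨ v_3 = True
        ¬v_1 = False
    (v_3 ∨ v_5) ∧ (v_5 ∧ v_1) = True
      v_3 ∨ v_5 = True
      v_5 ∧ v_1 = True
  (v_3 ∧ (v_2 ∨ ¬v_4)) ∧ ((v_4 → v_1) ↔ v_3) = True
    v_3 ∧ (v_2 ∨ ¬v_4) = True
      v_2 ∨ ¬v_4 = True
        ¬v_4 = True
    (v_4 → v_1) ↔ v_3 = True
      v_4 → v_1 = True
Both conjuncts True, so the formula holds.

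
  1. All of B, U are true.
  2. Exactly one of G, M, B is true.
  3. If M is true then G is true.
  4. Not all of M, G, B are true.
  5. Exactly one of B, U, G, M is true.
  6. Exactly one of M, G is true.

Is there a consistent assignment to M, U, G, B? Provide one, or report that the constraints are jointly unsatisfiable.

Case U = True:
  (1) forces B = True.
  Constraint (5) is violated (B=T, U=T) — contradiction.
Case U = False:
  Constraint (1) is violated (U=F) — contradiction.
Both cases fail — unsatisfiable.

UNSATISFIABLE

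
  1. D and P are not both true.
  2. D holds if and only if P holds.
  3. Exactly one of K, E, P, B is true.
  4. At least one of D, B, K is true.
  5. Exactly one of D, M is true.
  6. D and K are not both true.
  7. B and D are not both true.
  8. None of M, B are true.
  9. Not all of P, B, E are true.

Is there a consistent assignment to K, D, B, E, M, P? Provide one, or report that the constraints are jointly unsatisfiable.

Case M = True:
  Constraint (8) is violated (M=T) — contradiction.
Case M = False:
  (5) with M=F forces D = True.
  (1) with D=T forces P = False.
  Constraint (2) is violated (D=T, P=F) — contradiction.
Both cases fail — unsatisfiable.

Unsatisfiable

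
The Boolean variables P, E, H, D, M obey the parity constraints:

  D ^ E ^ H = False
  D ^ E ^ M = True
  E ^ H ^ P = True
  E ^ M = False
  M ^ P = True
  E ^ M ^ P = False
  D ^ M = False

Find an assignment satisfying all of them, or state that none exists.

P=F, E=T, H=F, D=T, M=T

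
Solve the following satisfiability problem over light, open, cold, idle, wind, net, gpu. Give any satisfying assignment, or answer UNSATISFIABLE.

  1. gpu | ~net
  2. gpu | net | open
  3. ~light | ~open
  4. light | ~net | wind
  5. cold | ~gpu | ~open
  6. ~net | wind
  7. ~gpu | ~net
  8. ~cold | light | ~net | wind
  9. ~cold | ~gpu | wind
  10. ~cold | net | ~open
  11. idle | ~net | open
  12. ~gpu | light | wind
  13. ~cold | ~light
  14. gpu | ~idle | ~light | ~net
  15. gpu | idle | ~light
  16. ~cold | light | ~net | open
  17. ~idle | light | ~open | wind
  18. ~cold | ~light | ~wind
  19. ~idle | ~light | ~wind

light=F, open=F, cold=F, idle=T, wind=T, net=F, gpu=T

Set light = False.
Set open = False.
Set cold = False.
Set idle = True.
Try wind = False:
  (light | ~net | wind) forces net = False.
  (gpu | net | open) forces gpu = True.
  clause (~gpu | light | wind) is falsified — backtrack.
So wind = True.
Try net = True:
  (gpu | ~net) forces gpu = True.
  clause (~gpu | ~net) is falsified — backtrack.
So net = False.
  then (gpu | net | open) forces gpu = True.
All clauses satisfied.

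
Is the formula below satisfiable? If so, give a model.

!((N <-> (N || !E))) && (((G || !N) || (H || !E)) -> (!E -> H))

G = True, E = False, N = False, H = True

  !((N <-> (N || !E))) = True
    N <-> (N || !E) = False
      N || !E = True
        !E = True
  ((G || !N) || (H || !E)) -> (!E -> H) = True
    (G || !N) || (H || !E) = True
      G || !N = True
        !N = True
      H || !E = True
        !E = True
    !E -> H = True
      !E = True
Both conjuncts True, so the formula holds.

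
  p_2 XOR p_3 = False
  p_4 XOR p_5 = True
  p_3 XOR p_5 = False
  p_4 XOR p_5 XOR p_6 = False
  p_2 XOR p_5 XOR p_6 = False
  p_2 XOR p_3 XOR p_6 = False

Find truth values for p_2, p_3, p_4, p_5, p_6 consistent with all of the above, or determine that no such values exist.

Adding constraints 1, 2, 3, 4, 5 mod 2: every variable appears an even number of times on the left, so the left side is 0.
But the right sides sum to 1 (mod 2). 0 ≠ 1 — the system is inconsistent.

Unsatisfiable — no assignment works.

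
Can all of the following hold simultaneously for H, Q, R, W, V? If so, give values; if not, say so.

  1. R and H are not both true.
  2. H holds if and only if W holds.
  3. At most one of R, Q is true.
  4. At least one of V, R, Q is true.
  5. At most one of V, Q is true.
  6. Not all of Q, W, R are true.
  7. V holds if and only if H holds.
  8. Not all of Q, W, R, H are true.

H = True, Q = False, R = False, W = True, V = True

  (1) R=F, H=T — not both ✓
  (2) H=T, W=T — same ✓
  (3) {R, Q}: 0 true — at most one ✓
  (4) {V, R, Q}: 1 true — at least one ✓
  (5) {V, Q}: 1 true — at most one ✓
  (6) {Q, W, R}: 1/3 true — not all ✓
  (7) V=T, H=T — same ✓
  (8) {Q, W, R, H}: 2/4 true — not all ✓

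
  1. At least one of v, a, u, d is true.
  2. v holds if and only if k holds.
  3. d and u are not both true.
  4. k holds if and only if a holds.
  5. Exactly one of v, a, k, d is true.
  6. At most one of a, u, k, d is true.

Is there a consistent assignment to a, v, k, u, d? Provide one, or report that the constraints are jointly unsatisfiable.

a = False, v = False, k = False, u = False, d = True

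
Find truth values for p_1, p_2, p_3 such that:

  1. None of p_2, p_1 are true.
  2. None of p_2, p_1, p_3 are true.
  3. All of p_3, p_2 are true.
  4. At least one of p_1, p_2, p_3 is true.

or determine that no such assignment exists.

Case p_2 = True:
  Constraint (1) is violated (p_2=T) — contradiction.
Case p_2 = False:
  Constraint (3) is violated (p_2=F) — contradiction.
Both cases fail — unsatisfiable.

No satisfying assignment exists.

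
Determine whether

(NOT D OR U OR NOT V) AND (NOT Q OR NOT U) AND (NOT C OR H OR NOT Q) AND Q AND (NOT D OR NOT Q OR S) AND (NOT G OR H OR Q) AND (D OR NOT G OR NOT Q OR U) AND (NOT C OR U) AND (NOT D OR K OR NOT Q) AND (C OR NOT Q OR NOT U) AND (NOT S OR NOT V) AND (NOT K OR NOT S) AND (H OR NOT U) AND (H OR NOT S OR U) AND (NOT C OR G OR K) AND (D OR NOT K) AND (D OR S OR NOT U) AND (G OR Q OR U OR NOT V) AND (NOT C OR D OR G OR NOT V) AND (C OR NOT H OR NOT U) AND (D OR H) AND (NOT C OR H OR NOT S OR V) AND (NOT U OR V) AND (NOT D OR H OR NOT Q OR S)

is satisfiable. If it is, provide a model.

K = False, Q = True, C = False, H = True, D = False, U = False, V = True, G = False, S = False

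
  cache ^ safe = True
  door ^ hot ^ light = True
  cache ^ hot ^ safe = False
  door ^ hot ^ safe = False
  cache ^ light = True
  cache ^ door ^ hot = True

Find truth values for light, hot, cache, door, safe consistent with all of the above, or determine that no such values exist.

UNSATISFIABLE

Adding constraints 1, 2, 4, 5 mod 2: every variable appears an even number of times on the left, so the left side is 0.
But the right sides sum to 1 (mod 2). 0 ≠ 1 — the system is inconsistent.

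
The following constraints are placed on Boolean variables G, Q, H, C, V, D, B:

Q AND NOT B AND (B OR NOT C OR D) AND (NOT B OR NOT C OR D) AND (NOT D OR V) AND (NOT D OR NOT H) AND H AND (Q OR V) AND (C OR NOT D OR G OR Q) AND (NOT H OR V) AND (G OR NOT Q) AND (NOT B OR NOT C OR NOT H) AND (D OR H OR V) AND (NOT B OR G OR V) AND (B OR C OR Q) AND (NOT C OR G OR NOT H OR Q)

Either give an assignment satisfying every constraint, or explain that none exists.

Unit clause (Q) forces Q = True.
Unit clause (NOT B) forces B = False.
Unit clause (H) forces H = True.
In (NOT H OR V) only V is left, so V = True.
In (G OR NOT Q) only G is left, so G = True.
In (NOT D OR NOT H) only NOT D is left, so D = False.
In (B OR NOT C OR D) only NOT C is left, so C = False.
All clauses satisfied.

G = True, Q = True, H = True, C = False, V = True, D = False, B = False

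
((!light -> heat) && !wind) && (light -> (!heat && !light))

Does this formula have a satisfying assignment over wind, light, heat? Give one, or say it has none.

wind: False; light: False; heat: True

  (!light -> heat) && !wind = True
    !light -> heat = True
      !light = True
    !wind = True
  light -> (!heat && !light) = True
    !heat && !light = False
      !heat = False
      !light = True
Both conjuncts True, so the formula holds.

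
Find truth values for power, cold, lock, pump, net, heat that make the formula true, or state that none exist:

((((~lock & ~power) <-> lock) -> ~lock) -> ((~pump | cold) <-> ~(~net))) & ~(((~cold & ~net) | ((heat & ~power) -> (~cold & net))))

power=F, cold=T, lock=F, pump=F, net=T, heat=T

  (((~lock & ~power) <-> lock) -> ~lock) -> ((~pump | cold) <-> ~(~net)) = True
    ((~lock & ~power) <-> lock) -> ~lock = True
      (~lock & ~power) <-> lock = False
        ~lock & ~power = True
          ~lock = True
          ~power = True
      ~lock = True
    (~pump | cold) <-> ~(~net) = True
      ~pump | cold = True
        ~pump = True
      ~(~net) = True
        ~net = False
  ~(((~cold & ~net) | ((heat & ~power) -> (~cold & net)))) = True
    (~cold & ~net) | ((heat & ~power) -> (~cold & net)) = False
      ~cold & ~net = False
        ~cold = False
        ~net = False
      (heat & ~power) -> (~cold & net) = False
        heat & ~power = True
          ~power = True
        ~cold & net = False
          ~cold = False
Both conjuncts True, so the formula holds.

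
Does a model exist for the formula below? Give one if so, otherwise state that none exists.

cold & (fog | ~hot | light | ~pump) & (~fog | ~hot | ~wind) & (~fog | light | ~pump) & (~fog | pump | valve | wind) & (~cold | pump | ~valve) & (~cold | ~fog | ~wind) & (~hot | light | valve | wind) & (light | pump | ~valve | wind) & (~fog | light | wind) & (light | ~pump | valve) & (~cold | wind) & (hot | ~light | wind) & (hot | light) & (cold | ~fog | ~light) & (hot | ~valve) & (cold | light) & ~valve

hot = True; cold = True; pump = True; fog = False; wind = True; valve = False; light = True

Unit clause (cold) forces cold = True.
In (~cold | wind) only wind is left, so wind = True.
Unit clause (~valve) forces valve = False.
In (~cold | ~fog | ~wind) only ~fog is left, so fog = False.
Set hot = True.
Set pump = True.
  then (fog | ~hot | light | ~pump) forces light = True.
All clauses satisfied.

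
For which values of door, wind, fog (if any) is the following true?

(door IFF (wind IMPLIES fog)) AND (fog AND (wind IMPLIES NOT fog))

door=T, wind=F, fog=T

  door IFF (wind IMPLIES fog) = True
    wind IMPLIES fog = True
  fog AND (wind IMPLIES NOT fog) = True
    wind IMPLIES NOT fog = True
      NOT fog = False
Both conjuncts True, so the formula holds.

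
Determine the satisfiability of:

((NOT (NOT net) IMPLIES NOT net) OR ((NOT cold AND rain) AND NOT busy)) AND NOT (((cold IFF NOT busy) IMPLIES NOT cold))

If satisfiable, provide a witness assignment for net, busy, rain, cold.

net=F, busy=F, rain=F, cold=T

  (NOT (NOT net) IMPLIES NOT net) OR ((NOT cold AND rain) AND NOT busy) = True
    NOT (NOT net) IMPLIES NOT net = True
      NOT (NOT net) = False
        NOT net = True
      NOT net = True
    (NOT cold AND rain) AND NOT busy = False
      NOT cold AND rain = False
        NOT cold = False
      NOT busy = True
  NOT (((cold IFF NOT busy) IMPLIES NOT cold)) = True
    (cold IFF NOT busy) IMPLIES NOT cold = False
      cold IFF NOT busy = True
        NOT busy = True
      NOT cold = False
Both conjuncts True, so the formula holds.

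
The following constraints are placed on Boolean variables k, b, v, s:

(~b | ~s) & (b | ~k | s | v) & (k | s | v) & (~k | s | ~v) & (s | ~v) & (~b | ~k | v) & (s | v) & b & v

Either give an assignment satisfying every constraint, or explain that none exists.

UNSATISFIABLE

Case b = True:
  (~b | ~s) forces s = False.
  (s | ~v) forces v = False.
  Clause (s | v) is falsified — contradiction.
Case b = False:
  Clause (b) is falsified — contradiction.
Both cases fail, so the formula is unsatisfiable.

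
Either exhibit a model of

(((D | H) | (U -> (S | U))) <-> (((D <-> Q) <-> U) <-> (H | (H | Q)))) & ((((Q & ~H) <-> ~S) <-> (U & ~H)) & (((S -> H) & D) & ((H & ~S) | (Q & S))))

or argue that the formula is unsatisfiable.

D = True; Q = True; U = True; H = True; S = False

  ((D | H) | (U -> (S | U))) <-> (((D <-> Q) <-> U) <-> (H | (H | Q))) = True
    (D | H) | (U -> (S | U)) = True
      D | H = True
      U -> (S | U) = True
        S | U = True
    ((D <-> Q) <-> U) <-> (H | (H | Q)) = True
      (D <-> Q) <-> U = True
        D <-> Q = True
      H | (H | Q) = True
        H | Q = True
  (((Q & ~H) <-> ~S) <-> (U & ~H)) & (((S -> H) & D) & ((H & ~S) | (Q & S))) = True
    ((Q & ~H) <-> ~S) <-> (U & ~H) = True
      (Q & ~H) <-> ~S = False
        Q & ~H = False
          ~H = False
        ~S = True
      U & ~H = False
        ~H = False
    ((S -> H) & D) & ((H & ~S) | (Q & S)) = True
      (S -> H) & D = True
        S -> H = True
      (H & ~S) | (Q & S) = True
        H & ~S = True
          ~S = True
        Q & S = False
Both conjuncts True, so the formula holds.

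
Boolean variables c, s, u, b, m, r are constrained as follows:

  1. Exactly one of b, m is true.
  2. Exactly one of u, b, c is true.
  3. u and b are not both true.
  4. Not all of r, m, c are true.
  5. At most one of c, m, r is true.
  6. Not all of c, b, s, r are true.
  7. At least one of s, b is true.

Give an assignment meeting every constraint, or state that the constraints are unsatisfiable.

c = False; s = False; u = False; b = True; m = False; r = True

  (1) {b, m}: 1 true — exactly one ✓
  (2) {u, b, c}: 1 true — exactly one ✓
  (3) u=F, b=T — not both ✓
  (4) {r, m, c}: 1/3 true — not all ✓
  (5) {c, m, r}: 1 true — at most one ✓
  (6) {c, b, s, r}: 2/4 true — not all ✓
  (7) {s, b}: 1 true — at least one ✓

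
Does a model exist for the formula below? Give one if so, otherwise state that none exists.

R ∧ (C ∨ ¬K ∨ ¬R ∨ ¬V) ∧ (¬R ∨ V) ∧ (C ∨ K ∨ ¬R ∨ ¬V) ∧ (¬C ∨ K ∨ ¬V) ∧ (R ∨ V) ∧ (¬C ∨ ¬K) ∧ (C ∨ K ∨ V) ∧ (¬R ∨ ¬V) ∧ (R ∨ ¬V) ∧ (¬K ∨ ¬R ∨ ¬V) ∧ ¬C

Case R = True:
  (¬R ∨ V) forces V = True.
  Clause (¬R ∨ ¬V) is falsified — contradiction.
Case R = False:
  Clause (R) is falsified — contradiction.
Both cases fail, so the formula is unsatisfiable.

No satisfying assignment exists.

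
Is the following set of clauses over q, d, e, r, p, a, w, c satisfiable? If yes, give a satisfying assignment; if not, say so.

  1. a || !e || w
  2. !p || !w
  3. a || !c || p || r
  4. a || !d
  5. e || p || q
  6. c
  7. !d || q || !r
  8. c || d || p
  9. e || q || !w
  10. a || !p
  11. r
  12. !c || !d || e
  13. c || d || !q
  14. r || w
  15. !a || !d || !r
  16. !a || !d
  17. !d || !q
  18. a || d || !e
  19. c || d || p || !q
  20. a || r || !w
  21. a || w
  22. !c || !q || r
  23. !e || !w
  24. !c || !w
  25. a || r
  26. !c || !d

q = True, d = False, e = True, r = True, p = True, a = True, w = False, c = True

Unit clause (c) forces c = True.
Unit clause (r) forces r = True.
In (!c || !w) only !w is left, so w = False.
In (!c || !d) only !d is left, so d = False.
In (a || w) only a is left, so a = True.
Set q = True.
Set e = True.
Set p = True.
All clauses satisfied.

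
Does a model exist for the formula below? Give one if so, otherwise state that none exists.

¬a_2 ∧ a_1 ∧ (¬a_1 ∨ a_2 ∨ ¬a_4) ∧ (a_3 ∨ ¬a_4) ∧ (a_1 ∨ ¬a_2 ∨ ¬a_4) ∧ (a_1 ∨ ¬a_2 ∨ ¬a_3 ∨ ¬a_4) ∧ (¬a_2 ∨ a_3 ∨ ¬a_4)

Unit clause (¬a_2) forces a_2 = False.
Unit clause (a_1) forces a_1 = True.
In (¬a_1 ∨ a_2 ∨ ¬a_4) only ¬a_4 is left, so a_4 = False.
Set a_3 = True.
All clauses satisfied.

a_1=T, a_2=F, a_3=T, a_4=F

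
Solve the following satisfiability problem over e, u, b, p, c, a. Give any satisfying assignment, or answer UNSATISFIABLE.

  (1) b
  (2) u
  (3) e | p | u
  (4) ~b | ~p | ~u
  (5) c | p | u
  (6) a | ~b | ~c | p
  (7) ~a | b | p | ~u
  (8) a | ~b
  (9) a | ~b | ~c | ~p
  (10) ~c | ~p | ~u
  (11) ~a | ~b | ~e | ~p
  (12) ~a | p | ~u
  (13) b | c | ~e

Unsatisfiable — no assignment works.

Case u = True:
  (b) forces b = True.
  (~b | ~p | ~u) forces p = False.
  (a | ~b) forces a = True.
  Clause (~a | p | ~u) is falsified — contradiction.
Case u = False:
  Clause (u) is falsified — contradiction.
Both cases fail, so the formula is unsatisfiable.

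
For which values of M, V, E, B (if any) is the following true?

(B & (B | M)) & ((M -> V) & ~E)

M: False; V: False; E: False; B: True

  B & (B | M) = True
    B | M = True
  (M -> V) & ~E = True
    M -> V = True
    ~E = True
Both conjuncts True, so the formula holds.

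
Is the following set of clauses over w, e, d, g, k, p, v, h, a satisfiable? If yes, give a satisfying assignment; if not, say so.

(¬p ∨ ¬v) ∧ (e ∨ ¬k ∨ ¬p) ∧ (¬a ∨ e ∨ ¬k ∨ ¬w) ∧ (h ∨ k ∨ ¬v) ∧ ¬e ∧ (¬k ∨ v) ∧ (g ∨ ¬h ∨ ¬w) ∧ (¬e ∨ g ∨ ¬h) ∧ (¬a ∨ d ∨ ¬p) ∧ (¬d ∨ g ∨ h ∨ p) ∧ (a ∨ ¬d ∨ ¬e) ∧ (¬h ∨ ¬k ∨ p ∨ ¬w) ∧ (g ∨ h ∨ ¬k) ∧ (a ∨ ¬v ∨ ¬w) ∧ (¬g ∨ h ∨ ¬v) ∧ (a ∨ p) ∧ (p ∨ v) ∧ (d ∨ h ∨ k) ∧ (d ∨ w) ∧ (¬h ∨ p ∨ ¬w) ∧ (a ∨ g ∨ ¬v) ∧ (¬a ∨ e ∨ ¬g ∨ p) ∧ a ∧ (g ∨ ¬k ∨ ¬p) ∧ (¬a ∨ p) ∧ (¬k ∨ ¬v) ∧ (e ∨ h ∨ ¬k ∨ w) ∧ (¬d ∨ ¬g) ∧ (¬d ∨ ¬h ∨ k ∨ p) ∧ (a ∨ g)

w = True, e = False, d = True, g = False, k = False, p = True, v = False, h = False, a = True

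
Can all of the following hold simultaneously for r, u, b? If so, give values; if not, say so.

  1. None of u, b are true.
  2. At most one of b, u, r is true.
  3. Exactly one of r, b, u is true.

r = True, u = False, b = False

  (1) {u, b}: 0 true — none ✓
  (2) {b, u, r}: 1 true — at most one ✓
  (3) {r, b, u}: 1 true — exactly one ✓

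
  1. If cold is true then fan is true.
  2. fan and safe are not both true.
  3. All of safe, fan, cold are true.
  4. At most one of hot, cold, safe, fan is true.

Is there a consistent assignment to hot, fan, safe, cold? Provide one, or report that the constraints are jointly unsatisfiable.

Case cold = True:
  (1) with cold=T forces fan = True.
  Constraint (4) is violated (cold=T, fan=T) — contradiction.
Case cold = False:
  Constraint (3) is violated (cold=F) — contradiction.
Both cases fail — unsatisfiable.

The formula is unsatisfiable.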